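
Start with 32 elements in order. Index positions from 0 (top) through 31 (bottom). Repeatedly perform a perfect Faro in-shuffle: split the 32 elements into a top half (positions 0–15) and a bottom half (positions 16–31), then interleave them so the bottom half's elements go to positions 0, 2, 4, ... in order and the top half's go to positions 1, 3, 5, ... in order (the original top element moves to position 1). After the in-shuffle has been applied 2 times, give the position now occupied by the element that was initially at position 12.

18

Track the element's position through each in-shuffle:
12 → 25 → 18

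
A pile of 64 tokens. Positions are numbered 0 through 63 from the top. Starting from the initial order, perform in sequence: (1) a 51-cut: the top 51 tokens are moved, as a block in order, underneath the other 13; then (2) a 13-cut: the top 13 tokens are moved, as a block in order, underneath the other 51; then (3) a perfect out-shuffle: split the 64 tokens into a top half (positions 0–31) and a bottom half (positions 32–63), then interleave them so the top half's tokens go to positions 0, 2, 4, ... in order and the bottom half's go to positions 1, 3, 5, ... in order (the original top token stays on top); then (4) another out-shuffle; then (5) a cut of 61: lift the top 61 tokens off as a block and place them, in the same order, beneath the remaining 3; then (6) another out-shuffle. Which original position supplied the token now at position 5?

55

Undo the operations in reverse order, starting from position 5:
  undo op 6 (out-shuffle, from bottom half): 5 ← 34
  undo op 5 (cut 61): 34 ← 31
  undo op 4 (out-shuffle, from bottom half): 31 ← 47
  undo op 3 (out-shuffle, from bottom half): 47 ← 55
  undo op 2 (cut 13): 55 ← 4
  undo op 1 (cut 51): 4 ← 55
So the token at position 5 came from original position 55.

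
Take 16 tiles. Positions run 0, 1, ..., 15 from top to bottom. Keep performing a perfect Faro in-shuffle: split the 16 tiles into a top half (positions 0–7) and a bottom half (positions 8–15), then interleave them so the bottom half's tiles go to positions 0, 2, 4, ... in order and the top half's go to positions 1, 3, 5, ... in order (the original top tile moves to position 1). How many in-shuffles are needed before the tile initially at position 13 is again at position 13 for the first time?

8

Follow position 13 under repeated in-shuffles:
13 → 10 → 4 → 9 → 2 → 5 → 11 → 6 → 13
It first returns after 8 in-shuffles.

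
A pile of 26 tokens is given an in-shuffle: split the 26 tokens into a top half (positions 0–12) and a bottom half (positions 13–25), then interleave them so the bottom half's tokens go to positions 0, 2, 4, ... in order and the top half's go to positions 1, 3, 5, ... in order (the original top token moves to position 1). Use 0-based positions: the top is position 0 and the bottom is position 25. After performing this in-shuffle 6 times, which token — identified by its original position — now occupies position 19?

Work backwards from position 19, undoing one in-shuffle at a time:
19 ← 9 ← 4 ← 15 ← 7 ← 3 ← 1
So the token now at position 19 started at position 1.

1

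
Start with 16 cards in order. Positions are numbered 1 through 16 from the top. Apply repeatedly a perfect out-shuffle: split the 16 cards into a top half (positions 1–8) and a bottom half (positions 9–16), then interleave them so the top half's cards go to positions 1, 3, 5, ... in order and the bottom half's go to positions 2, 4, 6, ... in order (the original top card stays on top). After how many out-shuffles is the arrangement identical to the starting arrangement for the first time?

4

The out-shuffle permutes the 16 positions with cycle lengths [1, 1, 2, 4, 4, 4].
Every card is home exactly when every cycle has completed a whole number of laps, i.e. after lcm(1, 2, 4) = 4 out-shuffles.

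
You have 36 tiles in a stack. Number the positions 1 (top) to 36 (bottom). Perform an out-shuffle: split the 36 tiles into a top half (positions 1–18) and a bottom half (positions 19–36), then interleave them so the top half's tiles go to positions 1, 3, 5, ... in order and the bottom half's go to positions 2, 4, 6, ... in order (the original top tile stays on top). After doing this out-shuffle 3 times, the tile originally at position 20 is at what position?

13

Track the tile's position through each out-shuffle:
20 → 4 → 7 → 13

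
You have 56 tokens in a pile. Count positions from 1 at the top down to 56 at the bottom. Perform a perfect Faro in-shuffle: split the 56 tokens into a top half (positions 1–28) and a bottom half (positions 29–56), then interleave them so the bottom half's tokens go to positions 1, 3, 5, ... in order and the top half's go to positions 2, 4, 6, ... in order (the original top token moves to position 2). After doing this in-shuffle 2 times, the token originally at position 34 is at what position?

22

Track the token's position through each in-shuffle:
34 → 11 → 22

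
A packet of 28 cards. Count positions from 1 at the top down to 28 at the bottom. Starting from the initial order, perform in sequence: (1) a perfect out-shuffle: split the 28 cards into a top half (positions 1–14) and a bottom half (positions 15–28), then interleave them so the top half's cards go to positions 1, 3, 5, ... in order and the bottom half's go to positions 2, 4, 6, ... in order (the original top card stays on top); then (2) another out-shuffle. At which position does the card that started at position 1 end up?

1

Track the card from position 1 forward through each operation:
  after op 1 (out-shuffle): 1 → 1
  after op 2 (out-shuffle): 1 → 1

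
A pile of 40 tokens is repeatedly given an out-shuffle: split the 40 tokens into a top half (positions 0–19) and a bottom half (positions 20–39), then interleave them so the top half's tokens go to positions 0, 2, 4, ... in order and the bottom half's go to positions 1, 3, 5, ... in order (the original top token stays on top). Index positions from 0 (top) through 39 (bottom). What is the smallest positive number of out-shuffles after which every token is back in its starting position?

12

The out-shuffle permutes the 40 positions with cycle lengths [1, 1, 2, 12, 12, 12].
Every token is home exactly when every cycle has completed a whole number of laps, i.e. after lcm(1, 2, 12) = 12 out-shuffles.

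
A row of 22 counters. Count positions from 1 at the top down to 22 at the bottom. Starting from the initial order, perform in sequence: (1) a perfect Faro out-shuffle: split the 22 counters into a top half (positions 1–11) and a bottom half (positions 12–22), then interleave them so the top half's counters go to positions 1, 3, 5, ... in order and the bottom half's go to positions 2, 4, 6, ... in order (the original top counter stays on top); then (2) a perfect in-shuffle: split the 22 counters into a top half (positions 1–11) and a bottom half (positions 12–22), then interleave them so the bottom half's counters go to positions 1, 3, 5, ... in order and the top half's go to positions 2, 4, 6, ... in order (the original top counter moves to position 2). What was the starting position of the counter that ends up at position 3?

Undo the operations in reverse order, starting from position 3:
  undo op 2 (in-shuffle, from bottom half): 3 ← 13
  undo op 1 (out-shuffle, from top half): 13 ← 7
So the counter at position 3 came from original position 7.

7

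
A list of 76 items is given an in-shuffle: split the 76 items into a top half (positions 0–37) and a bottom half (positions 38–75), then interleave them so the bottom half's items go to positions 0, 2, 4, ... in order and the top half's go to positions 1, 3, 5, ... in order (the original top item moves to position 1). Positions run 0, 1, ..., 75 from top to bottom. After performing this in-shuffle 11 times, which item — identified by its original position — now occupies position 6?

Work backwards from position 6, undoing one in-shuffle at a time:
6 ← 41 ← 20 ← 48 ← 62 ← 69 ← 34 ← 55 ← 27 ← 13 ← 6 ← 41
So the item now at position 6 started at position 41.

41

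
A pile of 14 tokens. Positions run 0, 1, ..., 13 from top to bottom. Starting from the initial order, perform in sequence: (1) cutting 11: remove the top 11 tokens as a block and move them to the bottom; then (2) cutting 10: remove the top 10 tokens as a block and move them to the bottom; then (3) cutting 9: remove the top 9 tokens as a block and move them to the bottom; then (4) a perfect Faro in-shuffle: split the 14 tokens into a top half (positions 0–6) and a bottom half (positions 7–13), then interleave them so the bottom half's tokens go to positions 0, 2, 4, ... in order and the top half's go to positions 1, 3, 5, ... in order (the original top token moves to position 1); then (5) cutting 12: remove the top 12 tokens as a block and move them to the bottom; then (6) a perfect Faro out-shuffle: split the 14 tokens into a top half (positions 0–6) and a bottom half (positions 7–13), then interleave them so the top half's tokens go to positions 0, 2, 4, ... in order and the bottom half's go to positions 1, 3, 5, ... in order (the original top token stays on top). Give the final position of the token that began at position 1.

0

Track the token from position 1 forward through each operation:
  after op 1 (cut 11): 1 → 4
  after op 2 (cut 10): 4 → 8
  after op 3 (cut 9): 8 → 13
  after op 4 (in-shuffle): 13 → 12
  after op 5 (cut 12): 12 → 0
  after op 6 (out-shuffle): 0 → 0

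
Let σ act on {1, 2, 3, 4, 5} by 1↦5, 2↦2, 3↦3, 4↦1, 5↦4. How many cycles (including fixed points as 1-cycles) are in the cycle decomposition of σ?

Cycle decomposition: (1 5 4) (2) (3).
3 cycles.

3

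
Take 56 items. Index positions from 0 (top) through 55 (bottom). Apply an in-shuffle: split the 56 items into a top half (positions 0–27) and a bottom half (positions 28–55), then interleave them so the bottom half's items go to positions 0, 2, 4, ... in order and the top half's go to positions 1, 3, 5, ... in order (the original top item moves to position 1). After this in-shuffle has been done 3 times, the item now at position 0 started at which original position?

49

Work backwards from position 0, undoing one in-shuffle at a time:
0 ← 28 ← 42 ← 49
So the item now at position 0 started at position 49.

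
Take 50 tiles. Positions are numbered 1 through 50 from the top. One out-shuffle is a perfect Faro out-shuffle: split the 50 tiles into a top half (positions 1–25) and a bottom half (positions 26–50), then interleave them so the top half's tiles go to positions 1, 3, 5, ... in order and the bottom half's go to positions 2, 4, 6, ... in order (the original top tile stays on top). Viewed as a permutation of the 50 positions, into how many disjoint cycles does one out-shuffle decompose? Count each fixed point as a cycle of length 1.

6

Trace each unvisited position around until it returns:
(1) (2 3 5 9 17 33 ... len 21) (4 7 13 25 49 48 ... len 21) (8 15 29) (22 43 36) (50)
6 cycles in total.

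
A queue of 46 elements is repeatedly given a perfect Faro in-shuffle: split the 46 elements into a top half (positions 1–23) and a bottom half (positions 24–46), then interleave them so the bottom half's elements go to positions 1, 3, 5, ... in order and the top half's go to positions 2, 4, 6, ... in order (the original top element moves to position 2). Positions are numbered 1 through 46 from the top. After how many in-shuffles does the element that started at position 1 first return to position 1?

Follow position 1 under repeated in-shuffles:
1 → 2 → 4 → 8 → 16 → 32 → 17 → 34 → ... → 1 (length 23)
It first returns after 23 in-shuffles.

23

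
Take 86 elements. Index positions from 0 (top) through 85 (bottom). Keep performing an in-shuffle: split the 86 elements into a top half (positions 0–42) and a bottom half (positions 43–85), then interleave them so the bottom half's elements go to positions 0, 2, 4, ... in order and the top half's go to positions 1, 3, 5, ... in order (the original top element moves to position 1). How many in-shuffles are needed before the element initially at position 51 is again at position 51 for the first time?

Follow position 51 under repeated in-shuffles:
51 → 16 → 33 → 67 → 48 → 10 → 21 → 43 → ... → 51 (length 28)
It first returns after 28 in-shuffles.

28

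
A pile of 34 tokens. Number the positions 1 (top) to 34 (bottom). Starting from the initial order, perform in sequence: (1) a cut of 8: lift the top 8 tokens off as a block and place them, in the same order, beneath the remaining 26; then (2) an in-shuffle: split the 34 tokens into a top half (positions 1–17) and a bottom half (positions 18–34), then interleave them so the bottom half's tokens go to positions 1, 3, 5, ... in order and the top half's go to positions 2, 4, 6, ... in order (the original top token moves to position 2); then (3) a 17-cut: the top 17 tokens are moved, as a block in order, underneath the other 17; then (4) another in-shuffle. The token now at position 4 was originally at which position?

Undo the operations in reverse order, starting from position 4:
  undo op 4 (in-shuffle, from top half): 4 ← 2
  undo op 3 (cut 17): 2 ← 19
  undo op 2 (in-shuffle, from bottom half): 19 ← 27
  undo op 1 (cut 8): 27 ← 1
So the token at position 4 came from original position 1.

1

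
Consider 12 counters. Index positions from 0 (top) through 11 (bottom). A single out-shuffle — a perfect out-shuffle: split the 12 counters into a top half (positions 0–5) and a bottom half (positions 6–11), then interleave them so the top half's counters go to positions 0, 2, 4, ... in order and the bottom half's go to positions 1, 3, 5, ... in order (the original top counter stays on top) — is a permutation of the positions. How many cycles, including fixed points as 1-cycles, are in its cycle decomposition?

3

Trace each unvisited position around until it returns:
(0) (1 2 4 8 5 10 9 7 3 6) (11)
3 cycles in total.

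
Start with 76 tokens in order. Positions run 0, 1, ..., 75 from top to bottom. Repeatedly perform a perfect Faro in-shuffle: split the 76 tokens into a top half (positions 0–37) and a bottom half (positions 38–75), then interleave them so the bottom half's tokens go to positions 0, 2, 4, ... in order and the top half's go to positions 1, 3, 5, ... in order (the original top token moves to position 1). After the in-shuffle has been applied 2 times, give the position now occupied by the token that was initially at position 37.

74

Track the token's position through each in-shuffle:
37 → 75 → 74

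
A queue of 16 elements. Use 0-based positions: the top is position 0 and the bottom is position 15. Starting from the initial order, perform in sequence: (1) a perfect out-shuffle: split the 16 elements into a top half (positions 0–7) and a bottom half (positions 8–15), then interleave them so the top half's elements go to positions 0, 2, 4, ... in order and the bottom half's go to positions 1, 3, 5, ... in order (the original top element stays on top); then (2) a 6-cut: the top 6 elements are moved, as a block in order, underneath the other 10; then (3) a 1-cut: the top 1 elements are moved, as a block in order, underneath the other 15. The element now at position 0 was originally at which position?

11

Undo the operations in reverse order, starting from position 0:
  undo op 3 (cut 1): 0 ← 1
  undo op 2 (cut 6): 1 ← 7
  undo op 1 (out-shuffle, from bottom half): 7 ← 11
So the element at position 0 came from original position 11.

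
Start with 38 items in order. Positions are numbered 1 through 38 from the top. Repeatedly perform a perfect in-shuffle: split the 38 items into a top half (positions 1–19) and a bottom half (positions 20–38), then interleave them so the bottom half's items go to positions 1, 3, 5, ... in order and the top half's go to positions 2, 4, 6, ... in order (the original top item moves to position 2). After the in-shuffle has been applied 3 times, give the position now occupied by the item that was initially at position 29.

37

Track the item's position through each in-shuffle:
29 → 19 → 38 → 37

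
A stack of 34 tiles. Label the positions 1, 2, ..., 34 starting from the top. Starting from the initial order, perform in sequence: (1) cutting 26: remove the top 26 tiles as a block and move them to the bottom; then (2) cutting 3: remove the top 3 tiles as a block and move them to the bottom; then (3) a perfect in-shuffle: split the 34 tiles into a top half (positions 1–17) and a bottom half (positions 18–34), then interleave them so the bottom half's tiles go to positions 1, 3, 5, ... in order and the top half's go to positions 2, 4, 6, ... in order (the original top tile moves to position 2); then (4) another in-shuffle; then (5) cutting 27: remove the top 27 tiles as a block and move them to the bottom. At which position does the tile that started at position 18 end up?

29

Track the tile from position 18 forward through each operation:
  after op 1 (cut 26): 18 → 26
  after op 2 (cut 3): 26 → 23
  after op 3 (in-shuffle): 23 → 11
  after op 4 (in-shuffle): 11 → 22
  after op 5 (cut 27): 22 → 29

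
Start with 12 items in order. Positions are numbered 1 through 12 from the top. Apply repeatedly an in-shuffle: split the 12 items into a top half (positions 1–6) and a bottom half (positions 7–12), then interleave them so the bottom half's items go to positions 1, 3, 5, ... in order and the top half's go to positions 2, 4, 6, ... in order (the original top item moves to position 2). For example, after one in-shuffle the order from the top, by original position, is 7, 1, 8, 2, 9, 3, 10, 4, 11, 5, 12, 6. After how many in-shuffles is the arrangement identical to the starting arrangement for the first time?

12

The in-shuffle permutes the 12 positions with cycle lengths [12].
Every item is home exactly when every cycle has completed a whole number of laps, i.e. after lcm(12) = 12 in-shuffles.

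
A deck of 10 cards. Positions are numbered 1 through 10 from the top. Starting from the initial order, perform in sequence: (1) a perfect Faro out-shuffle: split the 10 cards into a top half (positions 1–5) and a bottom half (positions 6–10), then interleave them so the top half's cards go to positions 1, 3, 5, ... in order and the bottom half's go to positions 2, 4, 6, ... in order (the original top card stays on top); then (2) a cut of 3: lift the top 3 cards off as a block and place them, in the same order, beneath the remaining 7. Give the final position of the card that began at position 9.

Track the card from position 9 forward through each operation:
  after op 1 (out-shuffle): 9 → 8
  after op 2 (cut 3): 8 → 5

5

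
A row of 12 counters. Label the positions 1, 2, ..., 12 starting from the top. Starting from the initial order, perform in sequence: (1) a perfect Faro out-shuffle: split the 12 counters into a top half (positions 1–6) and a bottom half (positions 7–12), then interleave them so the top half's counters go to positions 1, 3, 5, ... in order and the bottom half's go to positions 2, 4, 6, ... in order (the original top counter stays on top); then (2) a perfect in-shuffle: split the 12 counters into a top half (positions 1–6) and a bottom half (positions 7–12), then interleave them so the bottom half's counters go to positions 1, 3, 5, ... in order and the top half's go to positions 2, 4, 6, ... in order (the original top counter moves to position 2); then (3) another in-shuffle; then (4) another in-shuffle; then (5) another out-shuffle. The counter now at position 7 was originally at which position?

Undo the operations in reverse order, starting from position 7:
  undo op 5 (out-shuffle, from top half): 7 ← 4
  undo op 4 (in-shuffle, from top half): 4 ← 2
  undo op 3 (in-shuffle, from top half): 2 ← 1
  undo op 2 (in-shuffle, from bottom half): 1 ← 7
  undo op 1 (out-shuffle, from top half): 7 ← 4
So the counter at position 7 came from original position 4.

4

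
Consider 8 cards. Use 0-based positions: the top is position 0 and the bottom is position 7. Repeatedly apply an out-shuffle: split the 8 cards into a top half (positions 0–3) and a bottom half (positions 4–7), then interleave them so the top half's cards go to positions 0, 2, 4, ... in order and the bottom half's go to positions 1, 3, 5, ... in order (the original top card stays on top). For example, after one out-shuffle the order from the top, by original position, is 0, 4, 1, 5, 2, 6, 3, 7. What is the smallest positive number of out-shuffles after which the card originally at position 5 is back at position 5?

3

Follow position 5 under repeated out-shuffles:
5 → 3 → 6 → 5
It first returns after 3 out-shuffles.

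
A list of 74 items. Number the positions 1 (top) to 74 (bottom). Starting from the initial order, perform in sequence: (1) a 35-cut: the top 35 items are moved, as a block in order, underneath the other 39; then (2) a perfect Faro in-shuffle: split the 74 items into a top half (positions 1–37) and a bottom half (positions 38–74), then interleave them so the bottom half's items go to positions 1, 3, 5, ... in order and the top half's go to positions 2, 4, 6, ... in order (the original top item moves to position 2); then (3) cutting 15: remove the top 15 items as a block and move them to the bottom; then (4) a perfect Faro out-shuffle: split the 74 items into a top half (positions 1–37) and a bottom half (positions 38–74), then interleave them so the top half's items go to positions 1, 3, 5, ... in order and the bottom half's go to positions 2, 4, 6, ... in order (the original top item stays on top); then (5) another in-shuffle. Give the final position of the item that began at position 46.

Track the item from position 46 forward through each operation:
  after op 1 (cut 35): 46 → 11
  after op 2 (in-shuffle): 11 → 22
  after op 3 (cut 15): 22 → 7
  after op 4 (out-shuffle): 7 → 13
  after op 5 (in-shuffle): 13 → 26

26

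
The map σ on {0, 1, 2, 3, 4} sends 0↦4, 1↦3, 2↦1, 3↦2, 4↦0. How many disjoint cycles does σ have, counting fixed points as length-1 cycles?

Cycle decomposition: (0 4) (1 3 2).
2 cycles.

2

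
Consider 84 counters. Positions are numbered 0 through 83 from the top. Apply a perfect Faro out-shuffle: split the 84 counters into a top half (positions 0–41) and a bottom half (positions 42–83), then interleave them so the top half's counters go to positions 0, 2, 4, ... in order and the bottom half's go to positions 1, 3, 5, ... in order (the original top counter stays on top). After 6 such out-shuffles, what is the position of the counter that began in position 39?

Track the counter's position through each out-shuffle:
39 → 78 → 73 → 63 → 43 → 3 → 6

6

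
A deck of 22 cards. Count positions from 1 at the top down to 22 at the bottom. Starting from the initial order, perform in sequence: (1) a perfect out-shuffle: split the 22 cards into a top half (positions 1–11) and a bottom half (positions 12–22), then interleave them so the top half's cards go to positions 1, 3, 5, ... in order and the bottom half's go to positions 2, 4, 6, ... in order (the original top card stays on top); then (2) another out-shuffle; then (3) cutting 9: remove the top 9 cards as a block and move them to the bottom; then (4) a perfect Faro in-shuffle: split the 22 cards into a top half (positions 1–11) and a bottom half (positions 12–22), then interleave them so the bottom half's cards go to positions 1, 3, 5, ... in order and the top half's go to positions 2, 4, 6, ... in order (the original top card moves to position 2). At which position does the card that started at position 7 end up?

11

Track the card from position 7 forward through each operation:
  after op 1 (out-shuffle): 7 → 13
  after op 2 (out-shuffle): 13 → 4
  after op 3 (cut 9): 4 → 17
  after op 4 (in-shuffle): 17 → 11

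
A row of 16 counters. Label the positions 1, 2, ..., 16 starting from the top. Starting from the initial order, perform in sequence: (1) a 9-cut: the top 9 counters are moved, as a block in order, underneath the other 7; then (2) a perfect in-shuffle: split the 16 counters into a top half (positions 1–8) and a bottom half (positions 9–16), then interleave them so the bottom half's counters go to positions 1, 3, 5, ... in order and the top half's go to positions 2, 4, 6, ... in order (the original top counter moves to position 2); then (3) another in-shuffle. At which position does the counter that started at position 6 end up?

1

Track the counter from position 6 forward through each operation:
  after op 1 (cut 9): 6 → 13
  after op 2 (in-shuffle): 13 → 9
  after op 3 (in-shuffle): 9 → 1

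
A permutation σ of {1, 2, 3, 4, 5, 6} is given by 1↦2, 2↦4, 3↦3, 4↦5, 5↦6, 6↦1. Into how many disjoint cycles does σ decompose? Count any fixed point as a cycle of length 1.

Cycle decomposition: (1 2 4 5 6) (3).
2 cycles.

2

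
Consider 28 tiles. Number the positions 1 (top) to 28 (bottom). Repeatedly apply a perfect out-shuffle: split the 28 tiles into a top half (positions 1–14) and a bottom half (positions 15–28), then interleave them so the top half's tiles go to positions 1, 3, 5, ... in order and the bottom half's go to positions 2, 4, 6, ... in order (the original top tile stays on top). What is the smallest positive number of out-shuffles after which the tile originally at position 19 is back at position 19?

2

Follow position 19 under repeated out-shuffles:
19 → 10 → 19
It first returns after 2 out-shuffles.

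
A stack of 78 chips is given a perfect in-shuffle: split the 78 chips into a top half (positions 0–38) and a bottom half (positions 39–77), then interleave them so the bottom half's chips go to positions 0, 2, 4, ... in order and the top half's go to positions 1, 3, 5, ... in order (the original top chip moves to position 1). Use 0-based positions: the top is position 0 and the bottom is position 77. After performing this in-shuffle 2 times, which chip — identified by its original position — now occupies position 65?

55

Work backwards from position 65, undoing one in-shuffle at a time:
65 ← 32 ← 55
So the chip now at position 65 started at position 55.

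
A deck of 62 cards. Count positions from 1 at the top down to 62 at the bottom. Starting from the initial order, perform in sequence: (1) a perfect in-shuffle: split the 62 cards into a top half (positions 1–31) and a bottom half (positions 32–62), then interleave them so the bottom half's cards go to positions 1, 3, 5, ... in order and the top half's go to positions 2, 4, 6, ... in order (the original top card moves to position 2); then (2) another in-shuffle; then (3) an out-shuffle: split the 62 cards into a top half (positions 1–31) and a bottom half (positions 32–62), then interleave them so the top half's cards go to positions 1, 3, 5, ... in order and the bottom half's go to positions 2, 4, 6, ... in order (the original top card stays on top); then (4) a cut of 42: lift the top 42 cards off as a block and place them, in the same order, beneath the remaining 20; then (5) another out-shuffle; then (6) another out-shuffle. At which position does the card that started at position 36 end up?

Track the card from position 36 forward through each operation:
  after op 1 (in-shuffle): 36 → 9
  after op 2 (in-shuffle): 9 → 18
  after op 3 (out-shuffle): 18 → 35
  after op 4 (cut 42): 35 → 55
  after op 5 (out-shuffle): 55 → 48
  after op 6 (out-shuffle): 48 → 34

34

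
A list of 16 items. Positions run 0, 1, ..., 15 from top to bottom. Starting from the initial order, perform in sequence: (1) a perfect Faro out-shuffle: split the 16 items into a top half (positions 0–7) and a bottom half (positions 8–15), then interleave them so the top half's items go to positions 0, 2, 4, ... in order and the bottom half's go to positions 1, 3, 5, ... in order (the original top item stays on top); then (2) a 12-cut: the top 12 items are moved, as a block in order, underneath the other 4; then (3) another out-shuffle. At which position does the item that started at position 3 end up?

Track the item from position 3 forward through each operation:
  after op 1 (out-shuffle): 3 → 6
  after op 2 (cut 12): 6 → 10
  after op 3 (out-shuffle): 10 → 5

5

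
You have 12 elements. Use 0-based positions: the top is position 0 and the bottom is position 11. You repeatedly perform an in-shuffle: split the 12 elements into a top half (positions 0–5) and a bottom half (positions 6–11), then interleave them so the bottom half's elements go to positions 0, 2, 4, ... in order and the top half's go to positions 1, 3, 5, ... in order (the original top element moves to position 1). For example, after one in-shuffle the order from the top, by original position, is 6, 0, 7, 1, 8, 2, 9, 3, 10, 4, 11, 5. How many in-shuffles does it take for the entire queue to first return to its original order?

12

The in-shuffle permutes the 12 positions with cycle lengths [12].
Every element is home exactly when every cycle has completed a whole number of laps, i.e. after lcm(12) = 12 in-shuffles.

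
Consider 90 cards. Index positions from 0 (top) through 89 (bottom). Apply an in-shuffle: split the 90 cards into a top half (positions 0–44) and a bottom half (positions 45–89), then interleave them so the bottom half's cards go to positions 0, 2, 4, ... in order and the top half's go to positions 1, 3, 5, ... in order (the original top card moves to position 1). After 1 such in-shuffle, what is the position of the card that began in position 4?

Track the card's position through each in-shuffle:
4 → 9

9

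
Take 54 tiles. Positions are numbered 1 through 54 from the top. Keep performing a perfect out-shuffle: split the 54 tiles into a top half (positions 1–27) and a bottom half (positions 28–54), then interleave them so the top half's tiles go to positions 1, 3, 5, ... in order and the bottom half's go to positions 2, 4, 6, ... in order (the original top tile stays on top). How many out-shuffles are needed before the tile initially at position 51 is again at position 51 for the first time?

52

Follow position 51 under repeated out-shuffles:
51 → 48 → 42 → 30 → 6 → 11 → 21 → 41 → ... → 51 (length 52)
It first returns after 52 out-shuffles.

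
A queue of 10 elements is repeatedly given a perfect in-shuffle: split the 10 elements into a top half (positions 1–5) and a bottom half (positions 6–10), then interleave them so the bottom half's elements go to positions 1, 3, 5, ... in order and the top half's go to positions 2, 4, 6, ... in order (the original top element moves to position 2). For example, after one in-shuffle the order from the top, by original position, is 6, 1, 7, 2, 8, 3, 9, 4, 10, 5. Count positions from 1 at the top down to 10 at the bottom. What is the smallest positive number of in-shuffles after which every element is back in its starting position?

10

The in-shuffle permutes the 10 positions with cycle lengths [10].
Every element is home exactly when every cycle has completed a whole number of laps, i.e. after lcm(10) = 10 in-shuffles.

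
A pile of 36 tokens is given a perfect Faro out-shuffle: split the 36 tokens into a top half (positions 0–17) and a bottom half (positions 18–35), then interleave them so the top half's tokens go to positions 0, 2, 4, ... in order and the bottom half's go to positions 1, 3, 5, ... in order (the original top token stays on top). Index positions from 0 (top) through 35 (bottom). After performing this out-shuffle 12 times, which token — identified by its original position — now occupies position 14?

14

Work backwards from position 14, undoing one out-shuffle at a time:
14 ← 7 ← 21 ← 28 ← 14 ← 7 ← 21 ← 28 ← 14 ← 7 ← 21 ← 28 ← 14
So the token now at position 14 started at position 14.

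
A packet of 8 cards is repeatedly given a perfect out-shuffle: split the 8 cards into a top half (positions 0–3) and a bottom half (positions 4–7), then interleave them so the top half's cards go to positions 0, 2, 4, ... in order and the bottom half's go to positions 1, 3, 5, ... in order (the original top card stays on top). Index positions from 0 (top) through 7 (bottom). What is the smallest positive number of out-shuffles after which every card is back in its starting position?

The out-shuffle permutes the 8 positions with cycle lengths [1, 1, 3, 3].
Every card is home exactly when every cycle has completed a whole number of laps, i.e. after lcm(1, 3) = 3 out-shuffles.

3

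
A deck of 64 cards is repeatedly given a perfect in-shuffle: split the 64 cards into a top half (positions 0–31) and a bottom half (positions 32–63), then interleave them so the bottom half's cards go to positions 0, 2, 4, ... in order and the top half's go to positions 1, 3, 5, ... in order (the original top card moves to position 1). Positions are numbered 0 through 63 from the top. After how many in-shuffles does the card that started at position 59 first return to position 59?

Follow position 59 under repeated in-shuffles:
59 → 54 → 44 → 24 → 49 → 34 → 4 → 9 → 19 → 39 → 14 → 29 → 59
It first returns after 12 in-shuffles.

12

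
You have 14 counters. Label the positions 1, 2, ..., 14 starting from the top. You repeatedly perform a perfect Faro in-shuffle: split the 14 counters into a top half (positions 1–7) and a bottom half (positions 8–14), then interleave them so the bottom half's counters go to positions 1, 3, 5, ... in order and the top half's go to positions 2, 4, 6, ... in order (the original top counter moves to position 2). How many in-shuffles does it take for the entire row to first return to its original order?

4

The in-shuffle permutes the 14 positions with cycle lengths [2, 4, 4, 4].
Every counter is home exactly when every cycle has completed a whole number of laps, i.e. after lcm(2, 4) = 4 in-shuffles.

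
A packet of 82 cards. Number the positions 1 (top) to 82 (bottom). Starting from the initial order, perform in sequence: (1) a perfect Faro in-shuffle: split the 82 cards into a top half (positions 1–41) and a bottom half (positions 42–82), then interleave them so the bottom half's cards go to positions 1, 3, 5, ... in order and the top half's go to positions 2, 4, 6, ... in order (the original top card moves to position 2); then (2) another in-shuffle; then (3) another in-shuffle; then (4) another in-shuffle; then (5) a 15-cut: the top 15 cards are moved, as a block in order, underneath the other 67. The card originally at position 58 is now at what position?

82

Track the card from position 58 forward through each operation:
  after op 1 (in-shuffle): 58 → 33
  after op 2 (in-shuffle): 33 → 66
  after op 3 (in-shuffle): 66 → 49
  after op 4 (in-shuffle): 49 → 15
  after op 5 (cut 15): 15 → 82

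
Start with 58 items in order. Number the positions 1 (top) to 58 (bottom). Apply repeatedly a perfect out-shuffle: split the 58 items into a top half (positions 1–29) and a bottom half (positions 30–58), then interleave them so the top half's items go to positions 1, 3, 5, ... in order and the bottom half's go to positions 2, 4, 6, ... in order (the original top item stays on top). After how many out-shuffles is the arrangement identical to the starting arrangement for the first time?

The out-shuffle permutes the 58 positions with cycle lengths [1, 1, 2, 18, 18, 18].
Every item is home exactly when every cycle has completed a whole number of laps, i.e. after lcm(1, 2, 18) = 18 out-shuffles.

18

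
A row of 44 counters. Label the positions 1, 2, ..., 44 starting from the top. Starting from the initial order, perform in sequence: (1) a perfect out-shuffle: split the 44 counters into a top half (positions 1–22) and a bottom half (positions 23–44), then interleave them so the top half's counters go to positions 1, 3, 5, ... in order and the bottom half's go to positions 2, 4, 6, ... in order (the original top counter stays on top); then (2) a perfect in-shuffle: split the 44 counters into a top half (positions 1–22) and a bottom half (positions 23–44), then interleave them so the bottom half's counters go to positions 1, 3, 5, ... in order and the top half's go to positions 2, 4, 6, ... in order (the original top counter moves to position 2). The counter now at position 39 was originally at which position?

43

Undo the operations in reverse order, starting from position 39:
  undo op 2 (in-shuffle, from bottom half): 39 ← 42
  undo op 1 (out-shuffle, from bottom half): 42 ← 43
So the counter at position 39 came from original position 43.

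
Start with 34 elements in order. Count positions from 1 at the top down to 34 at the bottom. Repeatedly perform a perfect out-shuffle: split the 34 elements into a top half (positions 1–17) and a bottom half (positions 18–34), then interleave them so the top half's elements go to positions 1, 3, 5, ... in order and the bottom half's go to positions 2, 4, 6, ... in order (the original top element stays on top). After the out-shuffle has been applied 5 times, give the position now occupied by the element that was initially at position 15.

Track the element's position through each out-shuffle:
15 → 29 → 24 → 14 → 27 → 20

20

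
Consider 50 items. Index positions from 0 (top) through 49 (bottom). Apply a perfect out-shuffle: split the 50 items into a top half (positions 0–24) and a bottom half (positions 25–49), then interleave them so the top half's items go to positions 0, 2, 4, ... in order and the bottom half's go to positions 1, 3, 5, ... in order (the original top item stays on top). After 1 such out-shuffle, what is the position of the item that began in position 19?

38

Track the item's position through each out-shuffle:
19 → 38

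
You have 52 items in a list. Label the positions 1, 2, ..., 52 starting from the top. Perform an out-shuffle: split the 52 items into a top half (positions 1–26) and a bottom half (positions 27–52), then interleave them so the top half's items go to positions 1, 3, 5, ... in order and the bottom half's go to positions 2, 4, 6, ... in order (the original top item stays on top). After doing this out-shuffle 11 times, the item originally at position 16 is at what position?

19

Track the item's position through each out-shuffle:
16 → 31 → 10 → 19 → 37 → 22 → 43 → 34 → 16 → 31 → 10 → 19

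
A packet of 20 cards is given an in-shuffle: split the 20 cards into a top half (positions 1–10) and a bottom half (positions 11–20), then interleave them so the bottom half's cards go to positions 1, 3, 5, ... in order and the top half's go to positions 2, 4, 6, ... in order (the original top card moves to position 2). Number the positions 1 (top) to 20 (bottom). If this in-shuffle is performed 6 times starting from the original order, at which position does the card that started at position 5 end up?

5

Track the card's position through each in-shuffle:
5 → 10 → 20 → 19 → 17 → 13 → 5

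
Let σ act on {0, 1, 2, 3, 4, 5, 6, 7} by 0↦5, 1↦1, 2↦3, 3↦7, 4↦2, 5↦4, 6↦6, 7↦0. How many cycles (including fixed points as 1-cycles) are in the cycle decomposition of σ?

3

Cycle decomposition: (0 5 4 2 3 7) (1) (6).
3 cycles.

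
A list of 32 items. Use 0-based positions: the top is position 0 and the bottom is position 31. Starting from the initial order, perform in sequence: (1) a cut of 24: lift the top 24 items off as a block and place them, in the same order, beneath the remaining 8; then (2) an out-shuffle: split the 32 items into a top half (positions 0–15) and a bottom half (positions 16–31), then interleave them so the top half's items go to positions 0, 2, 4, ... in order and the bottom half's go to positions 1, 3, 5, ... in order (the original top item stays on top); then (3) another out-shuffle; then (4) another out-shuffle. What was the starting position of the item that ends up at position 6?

Undo the operations in reverse order, starting from position 6:
  undo op 4 (out-shuffle, from top half): 6 ← 3
  undo op 3 (out-shuffle, from bottom half): 3 ← 17
  undo op 2 (out-shuffle, from bottom half): 17 ← 24
  undo op 1 (cut 24): 24 ← 16
So the item at position 6 came from original position 16.

16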